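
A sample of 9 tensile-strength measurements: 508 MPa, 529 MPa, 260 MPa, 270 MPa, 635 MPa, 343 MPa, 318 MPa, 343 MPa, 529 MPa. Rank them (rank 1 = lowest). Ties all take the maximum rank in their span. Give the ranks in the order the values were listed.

Sorted (ascending): 260, 270, 318, 343, 343, 508, 529, 529, 635
The 2 values of 343 occupy positions 4–5 → each gets rank 5.
The 2 values of 529 occupy positions 7–8 → each gets rank 8.

6, 8, 1, 2, 9, 5, 3, 5, 8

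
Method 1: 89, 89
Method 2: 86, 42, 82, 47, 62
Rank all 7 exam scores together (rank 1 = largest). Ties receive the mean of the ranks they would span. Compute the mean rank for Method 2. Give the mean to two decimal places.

Sorted (descending): 89, 89, 86, 82, 62, 47, 42
The 2 values of 89 occupy positions 1–2 → average rank (1+2)/2 = 1.5.
Method 2 values → pooled ranks: 86→3, 42→7, 82→4, 47→6, 62→5
Mean rank = (3 + 7 + 4 + 6 + 5) / 5 = 5.00

5.00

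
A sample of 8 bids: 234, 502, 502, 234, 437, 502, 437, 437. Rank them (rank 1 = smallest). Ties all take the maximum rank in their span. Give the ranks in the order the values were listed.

2, 8, 8, 2, 5, 8, 5, 5

Sorted (ascending): 234, 234, 437, 437, 437, 502, 502, 502
The 2 values of 234 occupy positions 1–2 → each gets rank 2.
The 3 values of 437 occupy positions 3–5 → each gets rank 5.
The 3 values of 502 occupy positions 6–8 → each gets rank 8.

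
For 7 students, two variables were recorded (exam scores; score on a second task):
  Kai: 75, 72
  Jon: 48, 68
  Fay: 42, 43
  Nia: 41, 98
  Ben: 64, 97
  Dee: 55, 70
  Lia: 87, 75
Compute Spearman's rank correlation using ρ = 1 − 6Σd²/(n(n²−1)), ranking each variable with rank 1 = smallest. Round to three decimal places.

0.143

Ranks of variable 1: 6, 3, 2, 1, 5, 4, 7
Ranks of variable 2: 4, 2, 1, 7, 6, 3, 5
d = r₁ − r₂: 2, 1, 1, -6, -1, 1, 2
d²: 4, 1, 1, 36, 1, 1, 4; Σd² = 48
ρ = 1 − 6·48/(7·48) = 1 − 288/336 = 0.143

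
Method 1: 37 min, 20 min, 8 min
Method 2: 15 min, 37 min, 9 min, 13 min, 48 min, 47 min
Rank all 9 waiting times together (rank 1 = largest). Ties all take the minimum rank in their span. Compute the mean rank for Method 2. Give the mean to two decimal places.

4.50

Sorted (descending): 48, 47, 37, 37, 20, 15, 13, 9, 8
The 2 values of 37 occupy positions 3–4 → each gets rank 3.
Method 2 values → pooled ranks: 15→6, 37→3, 9→8, 13→7, 48→1, 47→2
Mean rank = (6 + 3 + 8 + 7 + 1 + 2) / 6 = 4.50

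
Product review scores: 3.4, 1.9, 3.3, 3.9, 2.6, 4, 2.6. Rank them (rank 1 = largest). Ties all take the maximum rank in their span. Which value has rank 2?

3.9

Sorted (descending): 4, 3.9, 3.4, 3.3, 2.6, 2.6, 1.9
The 2 values of 2.6 occupy positions 5–6 → each gets rank 6.
Rank 2 → value 3.9.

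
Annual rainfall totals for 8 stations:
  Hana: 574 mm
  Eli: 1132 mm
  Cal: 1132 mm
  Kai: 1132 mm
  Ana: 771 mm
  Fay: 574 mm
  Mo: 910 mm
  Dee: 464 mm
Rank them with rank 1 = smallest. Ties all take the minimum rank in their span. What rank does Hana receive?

Sorted (ascending): 464, 574, 574, 771, 910, 1132, 1132, 1132
The 2 values of 574 occupy positions 2–3 → each gets rank 2.
The 3 values of 1132 occupy positions 6–8 → each gets rank 6.
Hana has value 574 mm → rank 2.

2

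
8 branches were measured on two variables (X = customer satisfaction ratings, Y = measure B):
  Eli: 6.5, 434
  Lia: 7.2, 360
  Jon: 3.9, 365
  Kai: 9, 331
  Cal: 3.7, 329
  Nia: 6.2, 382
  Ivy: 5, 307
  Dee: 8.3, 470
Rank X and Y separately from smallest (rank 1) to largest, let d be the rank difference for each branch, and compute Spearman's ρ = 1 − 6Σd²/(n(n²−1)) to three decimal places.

0.381

Ranks of variable 1: 5, 6, 2, 8, 1, 4, 3, 7
Ranks of variable 2: 7, 4, 5, 3, 2, 6, 1, 8
d = r₁ − r₂: -2, 2, -3, 5, -1, -2, 2, -1
d²: 4, 4, 9, 25, 1, 4, 4, 1; Σd² = 52
ρ = 1 − 6·52/(8·63) = 1 − 312/504 = 0.381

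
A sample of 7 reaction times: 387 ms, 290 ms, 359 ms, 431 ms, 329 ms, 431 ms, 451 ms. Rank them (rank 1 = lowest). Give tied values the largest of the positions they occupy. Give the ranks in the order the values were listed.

Sorted (ascending): 290, 329, 359, 387, 431, 431, 451
The 2 values of 431 occupy positions 5–6 → each gets rank 6.

4, 1, 3, 6, 2, 6, 7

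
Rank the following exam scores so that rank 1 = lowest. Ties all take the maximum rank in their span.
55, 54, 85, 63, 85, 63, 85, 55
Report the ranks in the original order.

3, 1, 8, 5, 8, 5, 8, 3

Sorted (ascending): 54, 55, 55, 63, 63, 85, 85, 85
The 2 values of 55 occupy positions 2–3 → each gets rank 3.
The 2 values of 63 occupy positions 4–5 → each gets rank 5.
The 3 values of 85 occupy positions 6–8 → each gets rank 8.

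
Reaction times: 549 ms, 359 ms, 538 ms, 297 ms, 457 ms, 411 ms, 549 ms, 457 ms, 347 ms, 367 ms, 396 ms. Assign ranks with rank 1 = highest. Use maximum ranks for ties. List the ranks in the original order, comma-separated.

Sorted (descending): 549, 549, 538, 457, 457, 411, 396, 367, 359, 347, 297
The 2 values of 549 occupy positions 1–2 → each gets rank 2.
The 2 values of 457 occupy positions 4–5 → each gets rank 5.

2, 9, 3, 11, 5, 6, 2, 5, 10, 8, 7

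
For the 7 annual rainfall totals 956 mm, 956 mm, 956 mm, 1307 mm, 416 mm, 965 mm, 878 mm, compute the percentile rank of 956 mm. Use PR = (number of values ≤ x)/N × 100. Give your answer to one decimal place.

N = 7.
Strictly below 956: 2. Equal to 956: 3.
PR = 5/7 × 100 = 71.4

71.4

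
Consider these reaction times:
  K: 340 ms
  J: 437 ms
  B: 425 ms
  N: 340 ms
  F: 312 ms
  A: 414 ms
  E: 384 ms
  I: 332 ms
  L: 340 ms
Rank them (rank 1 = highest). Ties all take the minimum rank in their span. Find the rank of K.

5

Sorted (descending): 437, 425, 414, 384, 340, 340, 340, 332, 312
The 3 values of 340 occupy positions 5–7 → each gets rank 5.
K has value 340 ms → rank 5.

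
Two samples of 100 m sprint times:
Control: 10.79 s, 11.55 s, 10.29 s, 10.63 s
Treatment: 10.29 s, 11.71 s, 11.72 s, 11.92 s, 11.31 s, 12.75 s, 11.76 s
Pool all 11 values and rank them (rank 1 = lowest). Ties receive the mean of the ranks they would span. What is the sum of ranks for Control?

14.5

Sorted (ascending): 10.29, 10.29, 10.63, 10.79, 11.31, 11.55, 11.71, 11.72, 11.76, 11.92, 12.75
The 2 values of 10.29 occupy positions 1–2 → average rank (1+2)/2 = 1.5.
Control values → pooled ranks: 10.79→4, 11.55→6, 10.29→1.5, 10.63→3
Rank sum = 4 + 6 + 1.5 + 3 = 14.5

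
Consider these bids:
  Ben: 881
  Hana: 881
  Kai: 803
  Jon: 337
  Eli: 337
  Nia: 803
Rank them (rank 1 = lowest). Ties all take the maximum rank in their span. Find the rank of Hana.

Sorted (ascending): 337, 337, 803, 803, 881, 881
The 2 values of 337 occupy positions 1–2 → each gets rank 2.
The 2 values of 803 occupy positions 3–4 → each gets rank 4.
The 2 values of 881 occupy positions 5–6 → each gets rank 6.
Hana has value 881 → rank 6.

6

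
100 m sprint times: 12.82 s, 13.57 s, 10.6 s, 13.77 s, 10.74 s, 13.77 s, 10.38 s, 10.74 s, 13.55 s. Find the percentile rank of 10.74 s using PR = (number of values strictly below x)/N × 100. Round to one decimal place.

22.2

N = 9.
Strictly below 10.74: 2. Equal to 10.74: 2.
PR = 2/9 × 100 = 22.2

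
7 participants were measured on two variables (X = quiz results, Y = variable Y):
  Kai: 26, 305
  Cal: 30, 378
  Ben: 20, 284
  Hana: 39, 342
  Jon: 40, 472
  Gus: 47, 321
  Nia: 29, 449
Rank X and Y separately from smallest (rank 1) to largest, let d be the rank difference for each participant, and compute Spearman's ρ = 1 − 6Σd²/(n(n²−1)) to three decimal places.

0.500

Ranks of variable 1: 2, 4, 1, 5, 6, 7, 3
Ranks of variable 2: 2, 5, 1, 4, 7, 3, 6
d = r₁ − r₂: 0, -1, 0, 1, -1, 4, -3
d²: 0, 1, 0, 1, 1, 16, 9; Σd² = 28
ρ = 1 − 6·28/(7·48) = 1 − 168/336 = 0.500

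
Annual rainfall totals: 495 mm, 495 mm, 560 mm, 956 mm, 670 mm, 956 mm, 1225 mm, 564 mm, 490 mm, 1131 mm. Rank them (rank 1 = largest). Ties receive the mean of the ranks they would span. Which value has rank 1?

1225

Sorted (descending): 1225, 1131, 956, 956, 670, 564, 560, 495, 495, 490
The 2 values of 956 occupy positions 3–4 → average rank (3+4)/2 = 3.5.
The 2 values of 495 occupy positions 8–9 → average rank (8+9)/2 = 8.5.
Rank 1 → value 1225.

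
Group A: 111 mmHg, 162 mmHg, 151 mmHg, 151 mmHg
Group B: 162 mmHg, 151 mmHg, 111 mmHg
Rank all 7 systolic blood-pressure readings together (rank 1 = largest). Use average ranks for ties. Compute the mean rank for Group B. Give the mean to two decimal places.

Sorted (descending): 162, 162, 151, 151, 151, 111, 111
The 2 values of 162 occupy positions 1–2 → average rank (1+2)/2 = 1.5.
The 3 values of 151 occupy positions 3–5 → average rank 4.
The 2 values of 111 occupy positions 6–7 → average rank (6+7)/2 = 6.5.
Group B values → pooled ranks: 162→1.5, 151→4, 111→6.5
Mean rank = (1.5 + 4 + 6.5) / 3 = 4.00

4.00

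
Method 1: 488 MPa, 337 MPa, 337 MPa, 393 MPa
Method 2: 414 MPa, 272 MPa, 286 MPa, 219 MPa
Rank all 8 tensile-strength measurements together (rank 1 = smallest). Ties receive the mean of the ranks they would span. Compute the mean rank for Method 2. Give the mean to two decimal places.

Sorted (ascending): 219, 272, 286, 337, 337, 393, 414, 488
The 2 values of 337 occupy positions 4–5 → average rank (4+5)/2 = 4.5.
Method 2 values → pooled ranks: 414→7, 272→2, 286→3, 219→1
Mean rank = (7 + 2 + 3 + 1) / 4 = 3.25

3.25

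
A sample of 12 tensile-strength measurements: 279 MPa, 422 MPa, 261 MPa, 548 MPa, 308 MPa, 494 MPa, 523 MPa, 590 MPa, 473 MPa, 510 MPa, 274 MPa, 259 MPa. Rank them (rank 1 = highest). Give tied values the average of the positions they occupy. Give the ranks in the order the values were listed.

9, 7, 11, 2, 8, 5, 3, 1, 6, 4, 10, 12

Sorted (descending): 590, 548, 523, 510, 494, 473, 422, 308, 279, 274, 261, 259
No ties — each value takes its position as its rank.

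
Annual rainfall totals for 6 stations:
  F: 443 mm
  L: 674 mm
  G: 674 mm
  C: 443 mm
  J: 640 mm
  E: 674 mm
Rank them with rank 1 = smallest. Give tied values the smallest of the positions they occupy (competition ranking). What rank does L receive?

Sorted (ascending): 443, 443, 640, 674, 674, 674
The 2 values of 443 occupy positions 1–2 → each gets rank 1.
The 3 values of 674 occupy positions 4–6 → each gets rank 4.
L has value 674 mm → rank 4.

4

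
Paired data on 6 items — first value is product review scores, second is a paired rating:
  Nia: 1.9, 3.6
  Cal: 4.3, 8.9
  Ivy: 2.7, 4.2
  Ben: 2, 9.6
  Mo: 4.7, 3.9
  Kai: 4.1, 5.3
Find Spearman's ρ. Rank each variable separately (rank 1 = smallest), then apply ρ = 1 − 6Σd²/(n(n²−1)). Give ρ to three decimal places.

0.086

Ranks of variable 1: 1, 5, 3, 2, 6, 4
Ranks of variable 2: 1, 5, 3, 6, 2, 4
d = r₁ − r₂: 0, 0, 0, -4, 4, 0
d²: 0, 0, 0, 16, 16, 0; Σd² = 32
ρ = 1 − 6·32/(6·35) = 1 − 192/210 = 0.086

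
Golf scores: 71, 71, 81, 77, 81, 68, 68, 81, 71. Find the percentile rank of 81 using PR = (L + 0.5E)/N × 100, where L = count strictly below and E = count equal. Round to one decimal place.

N = 9.
Strictly below 81: 6. Equal to 81: 3.
PR = (6 + 0.5·3)/9 × 100 = 83.3

83.3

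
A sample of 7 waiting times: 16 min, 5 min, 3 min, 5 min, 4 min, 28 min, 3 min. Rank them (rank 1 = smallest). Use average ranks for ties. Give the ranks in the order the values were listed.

Sorted (ascending): 3, 3, 4, 5, 5, 16, 28
The 2 values of 3 occupy positions 1–2 → average rank (1+2)/2 = 1.5.
The 2 values of 5 occupy positions 4–5 → average rank (4+5)/2 = 4.5.

6, 4.5, 1.5, 4.5, 3, 7, 1.5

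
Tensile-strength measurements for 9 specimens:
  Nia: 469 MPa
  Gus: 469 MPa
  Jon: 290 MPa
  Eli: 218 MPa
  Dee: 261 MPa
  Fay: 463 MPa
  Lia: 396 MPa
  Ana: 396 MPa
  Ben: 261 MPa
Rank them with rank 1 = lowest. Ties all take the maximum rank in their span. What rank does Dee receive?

3

Sorted (ascending): 218, 261, 261, 290, 396, 396, 463, 469, 469
The 2 values of 261 occupy positions 2–3 → each gets rank 3.
The 2 values of 396 occupy positions 5–6 → each gets rank 6.
The 2 values of 469 occupy positions 8–9 → each gets rank 9.
Dee has value 261 MPa → rank 3.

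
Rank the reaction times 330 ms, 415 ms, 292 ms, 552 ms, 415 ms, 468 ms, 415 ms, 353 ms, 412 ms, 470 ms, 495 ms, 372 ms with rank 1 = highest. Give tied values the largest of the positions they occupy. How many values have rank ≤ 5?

4

Sorted (descending): 552, 495, 470, 468, 415, 415, 415, 412, 372, 353, 330, 292
The 3 values of 415 occupy positions 5–7 → each gets rank 7.
Ranks ≤ 5: {1, 2, 3, 4} → 4 values.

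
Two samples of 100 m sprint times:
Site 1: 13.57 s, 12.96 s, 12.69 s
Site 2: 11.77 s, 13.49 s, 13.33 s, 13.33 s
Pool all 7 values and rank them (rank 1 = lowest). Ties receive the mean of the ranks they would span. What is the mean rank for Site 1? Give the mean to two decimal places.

4.00

Sorted (ascending): 11.77, 12.69, 12.96, 13.33, 13.33, 13.49, 13.57
The 2 values of 13.33 occupy positions 4–5 → average rank (4+5)/2 = 4.5.
Site 1 values → pooled ranks: 13.57→7, 12.96→3, 12.69→2
Mean rank = (7 + 3 + 2) / 3 = 4.00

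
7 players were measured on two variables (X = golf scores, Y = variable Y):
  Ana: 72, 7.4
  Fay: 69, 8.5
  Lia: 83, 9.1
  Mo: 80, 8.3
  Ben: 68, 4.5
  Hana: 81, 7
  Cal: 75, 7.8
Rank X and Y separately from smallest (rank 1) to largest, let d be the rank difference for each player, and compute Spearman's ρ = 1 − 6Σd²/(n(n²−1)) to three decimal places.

Ranks of variable 1: 3, 2, 7, 5, 1, 6, 4
Ranks of variable 2: 3, 6, 7, 5, 1, 2, 4
d = r₁ − r₂: 0, -4, 0, 0, 0, 4, 0
d²: 0, 16, 0, 0, 0, 16, 0; Σd² = 32
ρ = 1 − 6·32/(7·48) = 1 − 192/336 = 0.429

0.429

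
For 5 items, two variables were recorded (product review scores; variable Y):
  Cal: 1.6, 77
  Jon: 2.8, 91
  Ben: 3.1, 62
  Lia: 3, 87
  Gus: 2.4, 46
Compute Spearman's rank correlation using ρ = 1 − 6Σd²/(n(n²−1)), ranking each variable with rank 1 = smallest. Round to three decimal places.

Ranks of variable 1: 1, 3, 5, 4, 2
Ranks of variable 2: 3, 5, 2, 4, 1
d = r₁ − r₂: -2, -2, 3, 0, 1
d²: 4, 4, 9, 0, 1; Σd² = 18
ρ = 1 − 6·18/(5·24) = 1 − 108/120 = 0.100

0.100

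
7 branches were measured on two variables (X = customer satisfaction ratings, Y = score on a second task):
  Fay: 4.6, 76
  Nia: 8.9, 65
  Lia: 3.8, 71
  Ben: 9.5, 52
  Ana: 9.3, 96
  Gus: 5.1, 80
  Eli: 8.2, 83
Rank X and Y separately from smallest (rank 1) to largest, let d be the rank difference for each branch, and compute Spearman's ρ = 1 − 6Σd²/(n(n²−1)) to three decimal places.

Ranks of variable 1: 2, 5, 1, 7, 6, 3, 4
Ranks of variable 2: 4, 2, 3, 1, 7, 5, 6
d = r₁ − r₂: -2, 3, -2, 6, -1, -2, -2
d²: 4, 9, 4, 36, 1, 4, 4; Σd² = 62
ρ = 1 − 6·62/(7·48) = 1 − 372/336 = -0.107

-0.107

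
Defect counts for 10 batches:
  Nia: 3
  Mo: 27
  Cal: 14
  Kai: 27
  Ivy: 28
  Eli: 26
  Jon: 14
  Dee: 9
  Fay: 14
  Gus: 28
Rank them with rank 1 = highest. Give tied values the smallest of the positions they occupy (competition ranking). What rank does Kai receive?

3

Sorted (descending): 28, 28, 27, 27, 26, 14, 14, 14, 9, 3
The 2 values of 28 occupy positions 1–2 → each gets rank 1.
The 2 values of 27 occupy positions 3–4 → each gets rank 3.
The 3 values of 14 occupy positions 6–8 → each gets rank 6.
Kai has value 27 → rank 3.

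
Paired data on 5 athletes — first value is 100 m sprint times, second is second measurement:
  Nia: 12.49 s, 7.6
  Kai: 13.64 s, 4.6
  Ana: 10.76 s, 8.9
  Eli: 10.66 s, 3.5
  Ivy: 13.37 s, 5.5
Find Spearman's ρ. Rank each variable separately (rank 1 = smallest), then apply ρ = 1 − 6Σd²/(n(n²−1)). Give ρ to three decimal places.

Ranks of variable 1: 3, 5, 2, 1, 4
Ranks of variable 2: 4, 2, 5, 1, 3
d = r₁ − r₂: -1, 3, -3, 0, 1
d²: 1, 9, 9, 0, 1; Σd² = 20
ρ = 1 − 6·20/(5·24) = 1 − 120/120 = 0.000

0.000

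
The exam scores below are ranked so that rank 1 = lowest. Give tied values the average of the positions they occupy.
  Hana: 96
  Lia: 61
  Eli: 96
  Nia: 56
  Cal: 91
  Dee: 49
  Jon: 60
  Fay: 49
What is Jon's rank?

Sorted (ascending): 49, 49, 56, 60, 61, 91, 96, 96
The 2 values of 49 occupy positions 1–2 → average rank (1+2)/2 = 1.5.
The 2 values of 96 occupy positions 7–8 → average rank (7+8)/2 = 7.5.
Jon has value 60 → rank 4.

4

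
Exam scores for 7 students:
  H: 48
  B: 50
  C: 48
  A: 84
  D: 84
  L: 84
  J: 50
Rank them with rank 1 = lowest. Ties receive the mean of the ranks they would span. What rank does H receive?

1.5

Sorted (ascending): 48, 48, 50, 50, 84, 84, 84
The 2 values of 48 occupy positions 1–2 → average rank (1+2)/2 = 1.5.
The 2 values of 50 occupy positions 3–4 → average rank (3+4)/2 = 3.5.
The 3 values of 84 occupy positions 5–7 → average rank 6.
H has value 48 → rank 1.5.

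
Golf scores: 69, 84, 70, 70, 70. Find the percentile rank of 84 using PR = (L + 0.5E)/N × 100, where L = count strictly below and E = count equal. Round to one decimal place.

90.0

N = 5.
Strictly below 84: 4. Equal to 84: 1.
PR = (4 + 0.5·1)/5 × 100 = 90.0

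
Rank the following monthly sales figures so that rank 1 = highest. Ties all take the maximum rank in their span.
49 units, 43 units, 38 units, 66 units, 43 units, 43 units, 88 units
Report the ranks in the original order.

3, 6, 7, 2, 6, 6, 1

Sorted (descending): 88, 66, 49, 43, 43, 43, 38
The 3 values of 43 occupy positions 4–6 → each gets rank 6.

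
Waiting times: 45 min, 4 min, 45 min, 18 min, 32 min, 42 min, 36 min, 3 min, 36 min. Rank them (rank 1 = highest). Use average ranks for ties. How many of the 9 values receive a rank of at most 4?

3

Sorted (descending): 45, 45, 42, 36, 36, 32, 18, 4, 3
The 2 values of 45 occupy positions 1–2 → average rank (1+2)/2 = 1.5.
The 2 values of 36 occupy positions 4–5 → average rank (4+5)/2 = 4.5.
Ranks ≤ 4: {1.5, 1.5, 3} → 3 values.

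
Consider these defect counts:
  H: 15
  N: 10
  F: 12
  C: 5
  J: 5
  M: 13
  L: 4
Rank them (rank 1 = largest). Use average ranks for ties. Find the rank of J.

5.5

Sorted (descending): 15, 13, 12, 10, 5, 5, 4
The 2 values of 5 occupy positions 5–6 → average rank (5+6)/2 = 5.5.
J has value 5 → rank 5.5.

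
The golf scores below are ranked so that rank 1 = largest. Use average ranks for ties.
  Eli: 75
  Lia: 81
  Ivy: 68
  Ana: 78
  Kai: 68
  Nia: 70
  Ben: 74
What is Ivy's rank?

Sorted (descending): 81, 78, 75, 74, 70, 68, 68
The 2 values of 68 occupy positions 6–7 → average rank (6+7)/2 = 6.5.
Ivy has value 68 → rank 6.5.

6.5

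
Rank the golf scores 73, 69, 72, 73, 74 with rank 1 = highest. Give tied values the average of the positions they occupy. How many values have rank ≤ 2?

Sorted (descending): 74, 73, 73, 72, 69
The 2 values of 73 occupy positions 2–3 → average rank (2+3)/2 = 2.5.
Ranks ≤ 2: {1} → 1 value.

1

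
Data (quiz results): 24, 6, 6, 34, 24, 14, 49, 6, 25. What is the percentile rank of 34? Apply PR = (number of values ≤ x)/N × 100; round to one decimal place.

88.9

N = 9.
Strictly below 34: 7. Equal to 34: 1.
PR = 8/9 × 100 = 88.9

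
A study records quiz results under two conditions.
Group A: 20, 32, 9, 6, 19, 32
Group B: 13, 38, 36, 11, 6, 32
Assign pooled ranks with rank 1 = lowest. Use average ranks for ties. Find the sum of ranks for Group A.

35.5

Sorted (ascending): 6, 6, 9, 11, 13, 19, 20, 32, 32, 32, 36, 38
The 2 values of 6 occupy positions 1–2 → average rank (1+2)/2 = 1.5.
The 3 values of 32 occupy positions 8–10 → average rank 9.
Group A values → pooled ranks: 20→7, 32→9, 9→3, 6→1.5, 19→6, 32→9
Rank sum = 7 + 9 + 3 + 1.5 + 6 + 9 = 35.5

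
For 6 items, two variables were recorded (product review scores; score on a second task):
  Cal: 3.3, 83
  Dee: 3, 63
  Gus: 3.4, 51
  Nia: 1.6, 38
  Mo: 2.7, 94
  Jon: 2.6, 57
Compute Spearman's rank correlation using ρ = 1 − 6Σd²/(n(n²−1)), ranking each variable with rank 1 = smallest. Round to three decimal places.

0.257

Ranks of variable 1: 5, 4, 6, 1, 3, 2
Ranks of variable 2: 5, 4, 2, 1, 6, 3
d = r₁ − r₂: 0, 0, 4, 0, -3, -1
d²: 0, 0, 16, 0, 9, 1; Σd² = 26
ρ = 1 − 6·26/(6·35) = 1 − 156/210 = 0.257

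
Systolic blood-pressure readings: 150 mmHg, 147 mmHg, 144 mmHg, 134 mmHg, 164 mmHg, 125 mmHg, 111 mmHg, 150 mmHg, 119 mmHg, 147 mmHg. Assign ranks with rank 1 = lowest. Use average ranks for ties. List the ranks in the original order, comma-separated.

8.5, 6.5, 5, 4, 10, 3, 1, 8.5, 2, 6.5

Sorted (ascending): 111, 119, 125, 134, 144, 147, 147, 150, 150, 164
The 2 values of 147 occupy positions 6–7 → average rank (6+7)/2 = 6.5.
The 2 values of 150 occupy positions 8–9 → average rank (8+9)/2 = 8.5.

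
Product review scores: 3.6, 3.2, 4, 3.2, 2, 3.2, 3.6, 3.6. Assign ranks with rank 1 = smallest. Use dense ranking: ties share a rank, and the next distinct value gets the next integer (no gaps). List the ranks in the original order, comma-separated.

3, 2, 4, 2, 1, 2, 3, 3

Sorted (ascending): 2, 3.2, 3.2, 3.2, 3.6, 3.6, 3.6, 4
The 3 values of 3.2 share dense rank 2.
The 3 values of 3.6 share dense rank 3.
Remaining distinct values take the next consecutive integers.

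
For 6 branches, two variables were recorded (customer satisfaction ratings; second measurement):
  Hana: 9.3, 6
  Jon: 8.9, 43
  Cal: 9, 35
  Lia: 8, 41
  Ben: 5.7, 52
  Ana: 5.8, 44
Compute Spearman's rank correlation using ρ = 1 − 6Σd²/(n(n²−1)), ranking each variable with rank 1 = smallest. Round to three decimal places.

Ranks of variable 1: 6, 4, 5, 3, 1, 2
Ranks of variable 2: 1, 4, 2, 3, 6, 5
d = r₁ − r₂: 5, 0, 3, 0, -5, -3
d²: 25, 0, 9, 0, 25, 9; Σd² = 68
ρ = 1 − 6·68/(6·35) = 1 − 408/210 = -0.943

-0.943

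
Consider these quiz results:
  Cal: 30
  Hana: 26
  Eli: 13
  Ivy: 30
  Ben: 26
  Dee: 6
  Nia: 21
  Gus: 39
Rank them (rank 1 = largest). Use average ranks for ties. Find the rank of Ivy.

Sorted (descending): 39, 30, 30, 26, 26, 21, 13, 6
The 2 values of 30 occupy positions 2–3 → average rank (2+3)/2 = 2.5.
The 2 values of 26 occupy positions 4–5 → average rank (4+5)/2 = 4.5.
Ivy has value 30 → rank 2.5.

2.5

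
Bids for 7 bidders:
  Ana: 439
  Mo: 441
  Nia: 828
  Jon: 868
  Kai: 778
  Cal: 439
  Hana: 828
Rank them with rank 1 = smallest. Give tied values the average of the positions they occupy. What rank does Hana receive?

Sorted (ascending): 439, 439, 441, 778, 828, 828, 868
The 2 values of 439 occupy positions 1–2 → average rank (1+2)/2 = 1.5.
The 2 values of 828 occupy positions 5–6 → average rank (5+6)/2 = 5.5.
Hana has value 828 → rank 5.5.

5.5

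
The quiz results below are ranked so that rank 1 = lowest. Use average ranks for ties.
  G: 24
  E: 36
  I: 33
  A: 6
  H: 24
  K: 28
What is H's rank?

2.5

Sorted (ascending): 6, 24, 24, 28, 33, 36
The 2 values of 24 occupy positions 2–3 → average rank (2+3)/2 = 2.5.
H has value 24 → rank 2.5.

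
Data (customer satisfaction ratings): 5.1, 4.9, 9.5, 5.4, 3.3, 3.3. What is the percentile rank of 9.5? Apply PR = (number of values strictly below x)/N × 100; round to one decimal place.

N = 6.
Strictly below 9.5: 5. Equal to 9.5: 1.
PR = 5/6 × 100 = 83.3

83.3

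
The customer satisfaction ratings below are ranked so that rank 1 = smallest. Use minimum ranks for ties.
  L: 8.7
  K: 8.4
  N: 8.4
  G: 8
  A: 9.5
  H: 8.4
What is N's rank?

Sorted (ascending): 8, 8.4, 8.4, 8.4, 8.7, 9.5
The 3 values of 8.4 occupy positions 2–4 → each gets rank 2.
N has value 8.4 → rank 2.

2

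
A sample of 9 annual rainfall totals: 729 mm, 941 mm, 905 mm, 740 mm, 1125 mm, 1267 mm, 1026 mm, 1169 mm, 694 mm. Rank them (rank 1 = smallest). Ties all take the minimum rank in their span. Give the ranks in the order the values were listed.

Sorted (ascending): 694, 729, 740, 905, 941, 1026, 1125, 1169, 1267
No ties — each value takes its position as its rank.

2, 5, 4, 3, 7, 9, 6, 8, 1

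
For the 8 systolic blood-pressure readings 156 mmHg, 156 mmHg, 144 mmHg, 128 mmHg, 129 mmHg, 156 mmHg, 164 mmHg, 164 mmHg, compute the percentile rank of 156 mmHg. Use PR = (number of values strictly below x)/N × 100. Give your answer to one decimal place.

37.5

N = 8.
Strictly below 156: 3. Equal to 156: 3.
PR = 3/8 × 100 = 37.5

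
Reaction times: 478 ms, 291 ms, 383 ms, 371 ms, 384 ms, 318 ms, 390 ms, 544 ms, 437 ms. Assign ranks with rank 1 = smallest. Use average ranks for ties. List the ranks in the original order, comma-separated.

Sorted (ascending): 291, 318, 371, 383, 384, 390, 437, 478, 544
No ties — each value takes its position as its rank.

8, 1, 4, 3, 5, 2, 6, 9, 7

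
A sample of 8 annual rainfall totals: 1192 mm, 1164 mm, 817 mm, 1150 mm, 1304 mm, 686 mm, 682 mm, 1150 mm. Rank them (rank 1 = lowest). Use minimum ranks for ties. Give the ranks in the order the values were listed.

7, 6, 3, 4, 8, 2, 1, 4

Sorted (ascending): 682, 686, 817, 1150, 1150, 1164, 1192, 1304
The 2 values of 1150 occupy positions 4–5 → each gets rank 4.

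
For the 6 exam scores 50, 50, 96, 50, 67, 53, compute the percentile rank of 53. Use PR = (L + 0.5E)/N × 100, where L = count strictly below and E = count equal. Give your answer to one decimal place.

N = 6.
Strictly below 53: 3. Equal to 53: 1.
PR = (3 + 0.5·1)/6 × 100 = 58.3

58.3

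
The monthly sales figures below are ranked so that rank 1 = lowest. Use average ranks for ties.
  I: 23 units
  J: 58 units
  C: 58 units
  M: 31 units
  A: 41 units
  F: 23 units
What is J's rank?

Sorted (ascending): 23, 23, 31, 41, 58, 58
The 2 values of 23 occupy positions 1–2 → average rank (1+2)/2 = 1.5.
The 2 values of 58 occupy positions 5–6 → average rank (5+6)/2 = 5.5.
J has value 58 units → rank 5.5.

5.5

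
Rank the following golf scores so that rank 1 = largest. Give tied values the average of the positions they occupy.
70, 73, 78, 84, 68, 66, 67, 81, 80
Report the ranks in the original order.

6, 5, 4, 1, 7, 9, 8, 2, 3

Sorted (descending): 84, 81, 80, 78, 73, 70, 68, 67, 66
No ties — each value takes its position as its rank.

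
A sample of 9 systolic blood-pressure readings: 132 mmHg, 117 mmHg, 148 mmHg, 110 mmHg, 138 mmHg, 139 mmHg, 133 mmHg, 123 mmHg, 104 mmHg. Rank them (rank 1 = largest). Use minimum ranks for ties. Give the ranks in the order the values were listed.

Sorted (descending): 148, 139, 138, 133, 132, 123, 117, 110, 104
No ties — each value takes its position as its rank.

5, 7, 1, 8, 3, 2, 4, 6, 9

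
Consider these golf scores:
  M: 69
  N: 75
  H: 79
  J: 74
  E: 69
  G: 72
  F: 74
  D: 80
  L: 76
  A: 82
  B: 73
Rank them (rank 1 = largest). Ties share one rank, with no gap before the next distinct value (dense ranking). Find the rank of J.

Sorted (descending): 82, 80, 79, 76, 75, 74, 74, 73, 72, 69, 69
The 2 values of 74 share dense rank 6.
The 2 values of 69 share dense rank 9.
Remaining distinct values take the next consecutive integers.
J has value 74 → rank 6.

6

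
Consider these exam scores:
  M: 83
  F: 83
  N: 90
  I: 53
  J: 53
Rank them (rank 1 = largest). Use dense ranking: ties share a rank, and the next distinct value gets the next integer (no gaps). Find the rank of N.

1

Sorted (descending): 90, 83, 83, 53, 53
The 2 values of 83 share dense rank 2.
The 2 values of 53 share dense rank 3.
Remaining distinct values take the next consecutive integers.
N has value 90 → rank 1.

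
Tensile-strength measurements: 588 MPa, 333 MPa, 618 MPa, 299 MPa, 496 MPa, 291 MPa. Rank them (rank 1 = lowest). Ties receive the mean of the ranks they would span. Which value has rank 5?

588

Sorted (ascending): 291, 299, 333, 496, 588, 618
No ties — each value takes its position as its rank.
Rank 5 → value 588.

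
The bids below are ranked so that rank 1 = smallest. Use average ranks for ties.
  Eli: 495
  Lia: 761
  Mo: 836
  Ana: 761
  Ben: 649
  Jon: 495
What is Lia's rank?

Sorted (ascending): 495, 495, 649, 761, 761, 836
The 2 values of 495 occupy positions 1–2 → average rank (1+2)/2 = 1.5.
The 2 values of 761 occupy positions 4–5 → average rank (4+5)/2 = 4.5.
Lia has value 761 → rank 4.5.

4.5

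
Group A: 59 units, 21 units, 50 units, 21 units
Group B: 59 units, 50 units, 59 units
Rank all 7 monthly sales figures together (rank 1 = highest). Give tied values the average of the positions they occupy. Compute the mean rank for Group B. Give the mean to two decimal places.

2.83

Sorted (descending): 59, 59, 59, 50, 50, 21, 21
The 3 values of 59 occupy positions 1–3 → average rank 2.
The 2 values of 50 occupy positions 4–5 → average rank (4+5)/2 = 4.5.
The 2 values of 21 occupy positions 6–7 → average rank (6+7)/2 = 6.5.
Group B values → pooled ranks: 59→2, 50→4.5, 59→2
Mean rank = (2 + 4.5 + 2) / 3 = 2.83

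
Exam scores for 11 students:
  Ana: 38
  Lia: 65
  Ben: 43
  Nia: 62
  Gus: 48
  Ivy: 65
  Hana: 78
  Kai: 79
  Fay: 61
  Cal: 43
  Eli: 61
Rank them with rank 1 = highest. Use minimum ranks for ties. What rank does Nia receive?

5

Sorted (descending): 79, 78, 65, 65, 62, 61, 61, 48, 43, 43, 38
The 2 values of 65 occupy positions 3–4 → each gets rank 3.
The 2 values of 61 occupy positions 6–7 → each gets rank 6.
The 2 values of 43 occupy positions 9–10 → each gets rank 9.
Nia has value 62 → rank 5.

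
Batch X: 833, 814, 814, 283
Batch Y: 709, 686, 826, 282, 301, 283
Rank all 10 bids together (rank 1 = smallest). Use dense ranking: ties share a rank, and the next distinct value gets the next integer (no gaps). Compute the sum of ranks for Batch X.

22

Sorted (ascending): 282, 283, 283, 301, 686, 709, 814, 814, 826, 833
The 2 values of 283 share dense rank 2.
The 2 values of 814 share dense rank 6.
Remaining distinct values take the next consecutive integers.
Batch X values → pooled ranks: 833→8, 814→6, 814→6, 283→2
Rank sum = 8 + 6 + 6 + 2 = 22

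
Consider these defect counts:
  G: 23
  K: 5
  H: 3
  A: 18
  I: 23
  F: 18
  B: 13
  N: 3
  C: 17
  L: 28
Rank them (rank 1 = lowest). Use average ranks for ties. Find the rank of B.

Sorted (ascending): 3, 3, 5, 13, 17, 18, 18, 23, 23, 28
The 2 values of 3 occupy positions 1–2 → average rank (1+2)/2 = 1.5.
The 2 values of 18 occupy positions 6–7 → average rank (6+7)/2 = 6.5.
The 2 values of 23 occupy positions 8–9 → average rank (8+9)/2 = 8.5.
B has value 13 → rank 4.

4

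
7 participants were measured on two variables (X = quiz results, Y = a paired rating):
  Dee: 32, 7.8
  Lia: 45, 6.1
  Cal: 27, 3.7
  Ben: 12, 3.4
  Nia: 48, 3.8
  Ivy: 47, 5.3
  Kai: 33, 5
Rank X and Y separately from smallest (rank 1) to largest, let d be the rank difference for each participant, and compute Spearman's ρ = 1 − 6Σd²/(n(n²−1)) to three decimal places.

0.393

Ranks of variable 1: 3, 5, 2, 1, 7, 6, 4
Ranks of variable 2: 7, 6, 2, 1, 3, 5, 4
d = r₁ − r₂: -4, -1, 0, 0, 4, 1, 0
d²: 16, 1, 0, 0, 16, 1, 0; Σd² = 34
ρ = 1 − 6·34/(7·48) = 1 − 204/336 = 0.393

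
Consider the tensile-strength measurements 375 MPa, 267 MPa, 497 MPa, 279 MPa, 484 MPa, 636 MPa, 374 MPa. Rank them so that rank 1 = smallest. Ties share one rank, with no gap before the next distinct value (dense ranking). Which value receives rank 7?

Sorted (ascending): 267, 279, 374, 375, 484, 497, 636
No ties — each value takes its position as its rank.
Rank 7 → value 636.

636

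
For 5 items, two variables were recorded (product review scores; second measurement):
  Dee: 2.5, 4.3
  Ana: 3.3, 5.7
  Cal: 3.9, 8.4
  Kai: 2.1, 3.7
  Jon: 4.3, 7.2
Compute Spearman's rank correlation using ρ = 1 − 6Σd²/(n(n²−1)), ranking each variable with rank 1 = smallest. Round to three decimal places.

0.900

Ranks of variable 1: 2, 3, 4, 1, 5
Ranks of variable 2: 2, 3, 5, 1, 4
d = r₁ − r₂: 0, 0, -1, 0, 1
d²: 0, 0, 1, 0, 1; Σd² = 2
ρ = 1 − 6·2/(5·24) = 1 − 12/120 = 0.900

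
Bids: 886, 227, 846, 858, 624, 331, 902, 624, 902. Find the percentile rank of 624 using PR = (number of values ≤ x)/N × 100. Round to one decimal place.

44.4

N = 9.
Strictly below 624: 2. Equal to 624: 2.
PR = 4/9 × 100 = 44.4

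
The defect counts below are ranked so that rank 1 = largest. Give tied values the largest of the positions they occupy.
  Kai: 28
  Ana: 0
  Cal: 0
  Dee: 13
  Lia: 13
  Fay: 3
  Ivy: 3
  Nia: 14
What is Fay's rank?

6

Sorted (descending): 28, 14, 13, 13, 3, 3, 0, 0
The 2 values of 13 occupy positions 3–4 → each gets rank 4.
The 2 values of 3 occupy positions 5–6 → each gets rank 6.
The 2 values of 0 occupy positions 7–8 → each gets rank 8.
Fay has value 3 → rank 6.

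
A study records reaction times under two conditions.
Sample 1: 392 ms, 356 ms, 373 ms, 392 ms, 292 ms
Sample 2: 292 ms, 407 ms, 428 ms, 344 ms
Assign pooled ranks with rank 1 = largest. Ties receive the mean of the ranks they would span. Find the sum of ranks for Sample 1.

Sorted (descending): 428, 407, 392, 392, 373, 356, 344, 292, 292
The 2 values of 392 occupy positions 3–4 → average rank (3+4)/2 = 3.5.
The 2 values of 292 occupy positions 8–9 → average rank (8+9)/2 = 8.5.
Sample 1 values → pooled ranks: 392→3.5, 356→6, 373→5, 392→3.5, 292→8.5
Rank sum = 3.5 + 6 + 5 + 3.5 + 8.5 = 26.5

26.5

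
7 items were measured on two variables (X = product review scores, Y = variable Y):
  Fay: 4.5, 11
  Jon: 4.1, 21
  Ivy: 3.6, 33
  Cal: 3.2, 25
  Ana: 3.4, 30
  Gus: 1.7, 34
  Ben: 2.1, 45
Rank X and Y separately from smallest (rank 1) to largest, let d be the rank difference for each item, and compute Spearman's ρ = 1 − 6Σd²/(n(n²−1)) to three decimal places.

Ranks of variable 1: 7, 6, 5, 3, 4, 1, 2
Ranks of variable 2: 1, 2, 5, 3, 4, 6, 7
d = r₁ − r₂: 6, 4, 0, 0, 0, -5, -5
d²: 36, 16, 0, 0, 0, 25, 25; Σd² = 102
ρ = 1 − 6·102/(7·48) = 1 − 612/336 = -0.821

-0.821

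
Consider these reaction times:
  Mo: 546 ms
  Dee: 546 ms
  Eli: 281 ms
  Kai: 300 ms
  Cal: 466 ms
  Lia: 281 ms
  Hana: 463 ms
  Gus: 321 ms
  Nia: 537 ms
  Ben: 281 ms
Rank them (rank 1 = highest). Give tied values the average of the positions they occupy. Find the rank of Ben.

9

Sorted (descending): 546, 546, 537, 466, 463, 321, 300, 281, 281, 281
The 2 values of 546 occupy positions 1–2 → average rank (1+2)/2 = 1.5.
The 3 values of 281 occupy positions 8–10 → average rank 9.
Ben has value 281 ms → rank 9.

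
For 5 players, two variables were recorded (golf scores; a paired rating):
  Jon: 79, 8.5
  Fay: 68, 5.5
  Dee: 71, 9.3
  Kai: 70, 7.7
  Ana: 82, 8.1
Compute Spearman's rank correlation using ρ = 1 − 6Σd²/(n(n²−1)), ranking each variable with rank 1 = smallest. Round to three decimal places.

0.600

Ranks of variable 1: 4, 1, 3, 2, 5
Ranks of variable 2: 4, 1, 5, 2, 3
d = r₁ − r₂: 0, 0, -2, 0, 2
d²: 0, 0, 4, 0, 4; Σd² = 8
ρ = 1 − 6·8/(5·24) = 1 − 48/120 = 0.600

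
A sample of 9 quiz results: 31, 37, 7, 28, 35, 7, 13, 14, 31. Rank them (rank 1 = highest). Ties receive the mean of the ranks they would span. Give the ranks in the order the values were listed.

3.5, 1, 8.5, 5, 2, 8.5, 7, 6, 3.5

Sorted (descending): 37, 35, 31, 31, 28, 14, 13, 7, 7
The 2 values of 31 occupy positions 3–4 → average rank (3+4)/2 = 3.5.
The 2 values of 7 occupy positions 8–9 → average rank (8+9)/2 = 8.5.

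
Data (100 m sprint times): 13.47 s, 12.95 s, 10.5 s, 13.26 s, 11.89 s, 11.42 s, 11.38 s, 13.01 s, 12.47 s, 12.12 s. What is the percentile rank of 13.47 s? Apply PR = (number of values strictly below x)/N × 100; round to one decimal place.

N = 10.
Strictly below 13.47: 9. Equal to 13.47: 1.
PR = 9/10 × 100 = 90.0

90.0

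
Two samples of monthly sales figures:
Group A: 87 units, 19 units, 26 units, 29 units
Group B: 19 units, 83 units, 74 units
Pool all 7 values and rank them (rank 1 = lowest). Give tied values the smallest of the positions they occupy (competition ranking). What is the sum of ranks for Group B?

Sorted (ascending): 19, 19, 26, 29, 74, 83, 87
The 2 values of 19 occupy positions 1–2 → each gets rank 1.
Group B values → pooled ranks: 19→1, 83→6, 74→5
Rank sum = 1 + 6 + 5 = 12

12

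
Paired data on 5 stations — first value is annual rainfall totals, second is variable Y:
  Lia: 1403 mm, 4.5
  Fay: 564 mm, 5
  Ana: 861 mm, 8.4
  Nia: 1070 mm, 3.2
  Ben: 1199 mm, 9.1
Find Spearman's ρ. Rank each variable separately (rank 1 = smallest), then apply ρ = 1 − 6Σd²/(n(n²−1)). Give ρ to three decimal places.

-0.100

Ranks of variable 1: 5, 1, 2, 3, 4
Ranks of variable 2: 2, 3, 4, 1, 5
d = r₁ − r₂: 3, -2, -2, 2, -1
d²: 9, 4, 4, 4, 1; Σd² = 22
ρ = 1 − 6·22/(5·24) = 1 − 132/120 = -0.100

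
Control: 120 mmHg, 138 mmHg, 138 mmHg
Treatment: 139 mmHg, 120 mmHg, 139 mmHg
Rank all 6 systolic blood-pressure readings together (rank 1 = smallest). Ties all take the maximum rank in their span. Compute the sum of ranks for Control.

Sorted (ascending): 120, 120, 138, 138, 139, 139
The 2 values of 120 occupy positions 1–2 → each gets rank 2.
The 2 values of 138 occupy positions 3–4 → each gets rank 4.
The 2 values of 139 occupy positions 5–6 → each gets rank 6.
Control values → pooled ranks: 120→2, 138→4, 138→4
Rank sum = 2 + 4 + 4 = 10

10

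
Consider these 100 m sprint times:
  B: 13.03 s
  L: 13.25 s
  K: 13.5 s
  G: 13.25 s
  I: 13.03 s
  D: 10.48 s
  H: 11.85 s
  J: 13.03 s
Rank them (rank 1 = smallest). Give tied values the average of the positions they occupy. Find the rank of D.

1

Sorted (ascending): 10.48, 11.85, 13.03, 13.03, 13.03, 13.25, 13.25, 13.5
The 3 values of 13.03 occupy positions 3–5 → average rank 4.
The 2 values of 13.25 occupy positions 6–7 → average rank (6+7)/2 = 6.5.
D has value 10.48 s → rank 1.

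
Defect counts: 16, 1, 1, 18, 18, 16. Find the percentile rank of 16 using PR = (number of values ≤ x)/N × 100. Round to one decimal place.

66.7

N = 6.
Strictly below 16: 2. Equal to 16: 2.
PR = 4/6 × 100 = 66.7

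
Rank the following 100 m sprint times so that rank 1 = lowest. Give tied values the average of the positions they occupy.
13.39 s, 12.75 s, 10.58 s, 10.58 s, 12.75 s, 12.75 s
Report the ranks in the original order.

6, 4, 1.5, 1.5, 4, 4

Sorted (ascending): 10.58, 10.58, 12.75, 12.75, 12.75, 13.39
The 2 values of 10.58 occupy positions 1–2 → average rank (1+2)/2 = 1.5.
The 3 values of 12.75 occupy positions 3–5 → average rank 4.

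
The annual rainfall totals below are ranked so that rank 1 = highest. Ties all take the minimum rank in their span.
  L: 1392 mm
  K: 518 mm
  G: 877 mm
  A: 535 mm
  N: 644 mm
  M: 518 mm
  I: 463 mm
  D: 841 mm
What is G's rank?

2

Sorted (descending): 1392, 877, 841, 644, 535, 518, 518, 463
The 2 values of 518 occupy positions 6–7 → each gets rank 6.
G has value 877 mm → rank 2.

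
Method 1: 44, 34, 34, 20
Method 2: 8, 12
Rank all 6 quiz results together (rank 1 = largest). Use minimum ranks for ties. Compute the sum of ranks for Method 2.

Sorted (descending): 44, 34, 34, 20, 12, 8
The 2 values of 34 occupy positions 2–3 → each gets rank 2.
Method 2 values → pooled ranks: 8→6, 12→5
Rank sum = 6 + 5 = 11

11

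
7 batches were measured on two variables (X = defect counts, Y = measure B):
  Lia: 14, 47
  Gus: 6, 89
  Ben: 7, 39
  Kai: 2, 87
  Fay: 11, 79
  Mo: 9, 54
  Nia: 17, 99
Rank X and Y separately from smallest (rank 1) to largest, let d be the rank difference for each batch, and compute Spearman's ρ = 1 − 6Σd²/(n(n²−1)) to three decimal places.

Ranks of variable 1: 6, 2, 3, 1, 5, 4, 7
Ranks of variable 2: 2, 6, 1, 5, 4, 3, 7
d = r₁ − r₂: 4, -4, 2, -4, 1, 1, 0
d²: 16, 16, 4, 16, 1, 1, 0; Σd² = 54
ρ = 1 − 6·54/(7·48) = 1 − 324/336 = 0.036

0.036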